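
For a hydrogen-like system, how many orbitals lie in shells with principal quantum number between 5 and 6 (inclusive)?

61

Shell n has n² orbitals: 5²=25 + 6²=36 = 61 orbitals.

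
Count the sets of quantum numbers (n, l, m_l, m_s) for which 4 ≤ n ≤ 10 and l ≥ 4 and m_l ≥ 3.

For each n in the range, tally the orbitals obeying l ≥ 4 and m_l ≥ 3:
n=5 → 2; n=6 → 5; n=7 → 9; n=8 → 14; n=9 → 20; n=10 → 27.
Orbitals: 2 + 5 + 9 + 14 + 20 + 27 = 77. Including both spin states (m_s = ±1/2) gives 2 × 77 = 154 states.

154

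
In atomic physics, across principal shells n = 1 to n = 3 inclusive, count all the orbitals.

Shell n has n² orbitals: 1²=1 + 2²=4 + 3²=9 = 14 orbitals.

14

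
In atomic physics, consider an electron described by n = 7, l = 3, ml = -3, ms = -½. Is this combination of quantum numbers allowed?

n = 7 is a positive integer. l = 3 satisfies 0 ≤ l ≤ n−1 = 6. ml = -3 lies in the range −l … +l (here −3 … 3). ms = -1/2 is one of ±1/2.
All four constraints are satisfied.

Allowed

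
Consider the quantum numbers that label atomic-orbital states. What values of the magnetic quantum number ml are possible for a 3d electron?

-2, -1, 0, 1, 2

The 3d subshell has l = 2, and ml takes every integer from −l to +l. With l = 2 that gives the 5 values -2, -1, 0, 1, 2.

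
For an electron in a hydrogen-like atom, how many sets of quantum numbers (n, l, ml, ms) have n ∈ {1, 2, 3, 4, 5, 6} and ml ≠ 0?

Go shell by shell, enumerating (l, ml) with ml ≠ 0:
n=2 → 2; n=3 → 6; n=4 → 12; n=5 → 20; n=6 → 30.
Orbitals: 2 + 6 + 12 + 20 + 30 = 70. Including both spin states (ms = ±1/2) gives 2 × 70 = 140 states.

140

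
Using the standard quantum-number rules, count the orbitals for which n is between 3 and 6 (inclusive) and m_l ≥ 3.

Count contributing orbitals for each principal shell:
n=4 → 1; n=5 → 3; n=6 → 6.
Total orbitals: 1 + 3 + 6 = 10.

10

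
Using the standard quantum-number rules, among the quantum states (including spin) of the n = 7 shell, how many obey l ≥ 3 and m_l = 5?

4

For n = 7, l ranges over 0 … 6.
Contributions: l=5 → 1; l=6 → 1.
Orbitals: 1 + 1 = 2. Each orbital carries two spin states, so 2 × 2 = 4 states.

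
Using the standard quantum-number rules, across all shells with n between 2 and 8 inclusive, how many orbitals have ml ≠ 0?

168

Per-shell orbital counts meeting the constraint:
n=2 → 2; n=3 → 6; n=4 → 12; n=5 → 20; n=6 → 30; n=7 → 42; n=8 → 56.
Total orbitals: 2 + 6 + 12 + 20 + 30 + 42 + 56 = 168.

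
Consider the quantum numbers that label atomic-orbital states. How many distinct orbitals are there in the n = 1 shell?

The n = 1 shell contains n² = 1² = 1 orbital.

1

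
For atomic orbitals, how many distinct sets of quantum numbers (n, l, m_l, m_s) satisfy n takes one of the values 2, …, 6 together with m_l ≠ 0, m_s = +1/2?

70

Go shell by shell, enumerating (l, m_l) with m_l ≠ 0:
n=2 → 2; n=3 → 6; n=4 → 12; n=5 → 20; n=6 → 30.
Orbitals: 2 + 6 + 12 + 20 + 30 = 70. With m_s fixed to +1/2 there is one state per orbital, so 70 states.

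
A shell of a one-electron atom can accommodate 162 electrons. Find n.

2n² = 162 ⇒ n² = 81 ⇒ n = 9.

n = 9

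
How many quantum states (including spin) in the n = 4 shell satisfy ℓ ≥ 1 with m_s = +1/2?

15

For n = 4, ℓ ranges over 0 … 3.
Orbitals with ℓ ≥ 1, by ℓ: ℓ=1 → 3; ℓ=2 → 5; ℓ=3 → 7.
Orbitals: 3 + 5 + 7 = 15. With m_s fixed to a single value there is one state per orbital, giving 15 states.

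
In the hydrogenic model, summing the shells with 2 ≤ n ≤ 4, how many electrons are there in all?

Shell n has n² orbitals: 2²=4 + 3²=9 + 4²=16 = 29 orbitals.
Two spin states per orbital: 2 × 29 = 58 electrons.

58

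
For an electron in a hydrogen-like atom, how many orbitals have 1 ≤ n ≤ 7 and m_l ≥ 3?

Count contributing orbitals for each principal shell:
n=4 → 1; n=5 → 3; n=6 → 6; n=7 → 10.
Total orbitals: 1 + 3 + 6 + 10 = 20.

20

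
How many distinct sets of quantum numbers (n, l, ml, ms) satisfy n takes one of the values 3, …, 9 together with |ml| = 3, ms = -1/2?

42

Count contributing orbitals for each principal shell:
n=4 → 2; n=5 → 4; n=6 → 6; n=7 → 8; n=8 → 10; n=9 → 12.
Orbitals: 2 + 4 + 6 + 8 + 10 + 12 = 42. With ms fixed to -1/2 there is one state per orbital, so 42 states.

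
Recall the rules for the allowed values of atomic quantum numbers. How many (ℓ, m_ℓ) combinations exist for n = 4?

16

The n = 4 shell contains n² = 4² = 16 orbitals.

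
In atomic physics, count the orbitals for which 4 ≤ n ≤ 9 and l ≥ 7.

47

Count contributing orbitals for each principal shell:
n=8 → 15; n=9 → 32.
Total orbitals: 15 + 32 = 47.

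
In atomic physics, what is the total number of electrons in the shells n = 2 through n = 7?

278

Shell n has n² orbitals: 2²=4 + 3²=9 + 4²=16 + 5²=25 + 6²=36 + 7²=49 = 139 orbitals.
Two spin states per orbital: 2 × 139 = 278 electrons.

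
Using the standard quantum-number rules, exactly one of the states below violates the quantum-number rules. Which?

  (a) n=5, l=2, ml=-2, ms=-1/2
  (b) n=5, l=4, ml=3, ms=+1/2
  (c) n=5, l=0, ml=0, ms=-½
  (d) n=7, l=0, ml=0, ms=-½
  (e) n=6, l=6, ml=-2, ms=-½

(e)

(e) has l = 6 ≥ n = 6, violating 0 ≤ l ≤ n−1.
The remaining sets (a), (b), (c), (d) satisfy all four rules.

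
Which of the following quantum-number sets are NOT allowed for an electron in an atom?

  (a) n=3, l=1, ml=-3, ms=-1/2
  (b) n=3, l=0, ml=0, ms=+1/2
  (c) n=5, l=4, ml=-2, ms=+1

(a) and (c)

(a) has |ml| = 3 > l = 1, violating −l ≤ ml ≤ l.
(c) has ms = +1, but an electron's spin must be ±1/2.
The remaining set (b) satisfies all four rules.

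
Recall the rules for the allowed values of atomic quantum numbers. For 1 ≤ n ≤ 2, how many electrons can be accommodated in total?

10

Total orbitals = 1² + 2² = 5. Doubling for spin gives 10 electrons.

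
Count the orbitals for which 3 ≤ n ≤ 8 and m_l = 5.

Work shell by shell — for each n, count the (l, m_l) pairs that satisfy m_l = 5:
n=6 → 1; n=7 → 2; n=8 → 3.
Total orbitals: 1 + 2 + 3 = 6.

6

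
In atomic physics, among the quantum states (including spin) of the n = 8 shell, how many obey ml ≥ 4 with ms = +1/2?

Contributions: l=4 → 1; l=5 → 2; l=6 → 3; l=7 → 4.
Orbitals: 1 + 2 + 3 + 4 = 10. With ms fixed to a single value there is one state per orbital, giving 10 states.

10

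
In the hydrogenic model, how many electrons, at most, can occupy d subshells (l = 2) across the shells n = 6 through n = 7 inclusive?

20

A d subshell (l = 2) exists for every n ≥ 3, so shells n = 6, 7 each contribute one — 2 subshells.
Since each d subshell holds 2(2·2+1) = 10 electrons, the total is 2 × 10 = 20.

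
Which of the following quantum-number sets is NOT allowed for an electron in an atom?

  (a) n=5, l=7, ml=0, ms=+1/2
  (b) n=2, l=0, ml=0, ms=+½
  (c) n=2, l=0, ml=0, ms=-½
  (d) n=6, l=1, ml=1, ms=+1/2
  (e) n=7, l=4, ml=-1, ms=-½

(a) has l = 7 ≥ n = 5, violating 0 ≤ l ≤ n−1.
The remaining sets (b), (c), (d), (e) satisfy all four rules.

(a)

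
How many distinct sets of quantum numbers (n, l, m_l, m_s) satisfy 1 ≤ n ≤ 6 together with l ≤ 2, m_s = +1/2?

41

Treat each shell separately and count matching orbitals:
n=1 → 1; n=2 → 4; n=3 → 9; n=4 → 9; n=5 → 9; n=6 → 9.
Orbitals: 1 + 4 + 9 + 9 + 9 + 9 = 41. With m_s fixed to +1/2 there is one state per orbital, so 41 states.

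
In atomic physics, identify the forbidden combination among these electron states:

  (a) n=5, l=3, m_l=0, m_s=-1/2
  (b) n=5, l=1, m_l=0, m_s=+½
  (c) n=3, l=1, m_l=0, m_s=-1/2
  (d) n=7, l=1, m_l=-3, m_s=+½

(d) has |m_l| = 3 > l = 1, violating −l ≤ m_l ≤ l.
The remaining sets (a), (b), (c) satisfy all four rules.

(d)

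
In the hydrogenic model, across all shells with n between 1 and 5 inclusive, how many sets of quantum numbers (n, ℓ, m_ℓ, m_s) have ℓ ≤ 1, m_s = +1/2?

For each n in the range, tally the orbitals obeying ℓ ≤ 1:
n=1 → 1; n=2 → 4; n=3 → 4; n=4 → 4; n=5 → 4.
Orbitals: 1 + 4 + 4 + 4 + 4 = 17. With m_s fixed to +1/2 there is one state per orbital, so 17 states.

17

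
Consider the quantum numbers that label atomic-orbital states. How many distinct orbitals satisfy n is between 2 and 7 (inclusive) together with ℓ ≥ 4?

Per-shell orbital counts meeting the constraint:
n=5 → 9; n=6 → 20; n=7 → 33.
Total orbitals: 9 + 20 + 33 = 62.

62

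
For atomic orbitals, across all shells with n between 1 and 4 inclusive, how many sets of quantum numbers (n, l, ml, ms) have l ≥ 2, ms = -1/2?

Per-shell orbital counts meeting the constraint:
n=3 → 5; n=4 → 12.
Orbitals: 5 + 12 = 17. With ms fixed to -1/2 there is one state per orbital, so 17 states.

17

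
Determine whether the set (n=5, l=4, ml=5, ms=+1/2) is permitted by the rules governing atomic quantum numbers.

The magnetic quantum number must satisfy −l ≤ ml ≤ l. With l = 4, ml can only be -4, -3, -2, -1, 0, 1, 2, 3, 4, so ml = 5 is forbidden.

Not allowed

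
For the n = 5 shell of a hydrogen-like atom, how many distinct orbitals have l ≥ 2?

21

For n = 5, l ranges over 0 … 4.
Per l-value: l=2 → 5; l=3 → 7; l=4 → 9.
Total orbitals: 5 + 7 + 9 = 21.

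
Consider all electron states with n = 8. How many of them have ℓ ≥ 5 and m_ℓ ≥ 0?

42

The n = 8 shell has ℓ = 0 through 7; check each.
Orbitals with ℓ ≥ 5 and m_ℓ ≥ 0, by ℓ: ℓ=5 → 6; ℓ=6 → 7; ℓ=7 → 8.
Orbitals: 6 + 7 + 8 = 21. Each orbital carries two spin states, so 21 × 2 = 42 states.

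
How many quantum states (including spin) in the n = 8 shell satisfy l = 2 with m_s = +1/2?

Go through l = 0, …, 7 (the values permitted for n = 8).
Per l-value: l=2 → 5.
Orbitals: 5. With m_s fixed to a single value there is one state per orbital, giving 5 states.

5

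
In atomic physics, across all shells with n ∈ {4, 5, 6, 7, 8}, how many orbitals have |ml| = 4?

20

For each n in the range, tally the orbitals obeying |ml| = 4:
n=5 → 2; n=6 → 4; n=7 → 6; n=8 → 8.
Total orbitals: 2 + 4 + 6 + 8 = 20.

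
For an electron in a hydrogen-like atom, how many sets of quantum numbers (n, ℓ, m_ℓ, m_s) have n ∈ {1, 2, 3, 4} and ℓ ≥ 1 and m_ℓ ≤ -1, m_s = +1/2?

Go shell by shell, enumerating (ℓ, m_ℓ) with ℓ ≥ 1 and m_ℓ ≤ -1:
n=2 → 1; n=3 → 3; n=4 → 6.
Orbitals: 1 + 3 + 6 = 10. With m_s fixed to +1/2 there is one state per orbital, so 10 states.

10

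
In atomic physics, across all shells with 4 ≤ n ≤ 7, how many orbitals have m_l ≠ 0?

104

Work shell by shell — for each n, count the (l, m_l) pairs that satisfy m_l ≠ 0:
n=4 → 12; n=5 → 20; n=6 → 30; n=7 → 42.
Total orbitals: 12 + 20 + 30 + 42 = 104.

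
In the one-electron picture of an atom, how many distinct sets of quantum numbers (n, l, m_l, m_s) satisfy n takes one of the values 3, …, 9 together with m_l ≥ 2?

Go shell by shell, enumerating (l, m_l) with m_l ≥ 2:
n=3 → 1; n=4 → 3; n=5 → 6; n=6 → 10; n=7 → 15; n=8 → 21; n=9 → 28.
Orbitals: 1 + 3 + 6 + 10 + 15 + 21 + 28 = 84. Including both spin states (m_s = ±1/2) gives 2 × 84 = 168 states.

168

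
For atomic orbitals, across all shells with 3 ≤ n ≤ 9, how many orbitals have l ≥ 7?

47

Go shell by shell, enumerating (l, m_l) with l ≥ 7:
n=8 → 15; n=9 → 32.
Total orbitals: 15 + 32 = 47.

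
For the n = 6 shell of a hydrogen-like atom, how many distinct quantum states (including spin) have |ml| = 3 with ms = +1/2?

Go through l = 0, …, 5 (the values permitted for n = 6).
Orbitals with |ml| = 3, by l: l=3 → 2; l=4 → 2; l=5 → 2.
Orbitals: 2 + 2 + 2 = 6. With ms fixed to a single value there is one state per orbital, giving 6 states.

6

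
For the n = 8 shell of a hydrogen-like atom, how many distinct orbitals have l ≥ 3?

55

Contributions: l=3 → 7; l=4 → 9; l=5 → 11; l=6 → 13; l=7 → 15.
Total orbitals: 7 + 9 + 11 + 13 + 15 = 55.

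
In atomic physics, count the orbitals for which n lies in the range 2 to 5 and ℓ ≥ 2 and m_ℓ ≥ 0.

Count contributing orbitals for each principal shell:
n=3 → 3; n=4 → 7; n=5 → 12.
Total orbitals: 3 + 7 + 12 = 22.

22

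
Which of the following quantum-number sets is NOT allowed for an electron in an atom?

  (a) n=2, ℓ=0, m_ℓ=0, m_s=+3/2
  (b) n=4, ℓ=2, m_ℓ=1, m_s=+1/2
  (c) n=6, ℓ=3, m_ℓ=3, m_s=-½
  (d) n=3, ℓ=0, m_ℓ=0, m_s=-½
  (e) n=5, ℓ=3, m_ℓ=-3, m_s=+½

(a) has m_s = +3/2, but an electron's spin must be ±1/2.
The remaining sets (b), (c), (d), (e) satisfy all four rules.

(a)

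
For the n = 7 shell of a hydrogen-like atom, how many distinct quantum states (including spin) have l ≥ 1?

96

With n = 7 the allowed l are 0, 1, …, 6.
Contributions: l=1 → 3; l=2 → 5; l=3 → 7; l=4 → 9; l=5 → 11; l=6 → 13.
Orbitals: 3 + 5 + 7 + 9 + 11 + 13 = 48. Each orbital carries two spin states, so 48 × 2 = 96 states.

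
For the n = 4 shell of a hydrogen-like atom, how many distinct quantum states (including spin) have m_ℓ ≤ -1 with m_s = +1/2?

For n = 4, ℓ ranges over 0 … 3.
The (ℓ, m_ℓ) pairs meeting m_ℓ ≤ -1 give: ℓ=1 → 1; ℓ=2 → 2; ℓ=3 → 3.
Orbitals: 1 + 2 + 3 = 6. With m_s fixed to a single value there is one state per orbital, giving 6 states.

6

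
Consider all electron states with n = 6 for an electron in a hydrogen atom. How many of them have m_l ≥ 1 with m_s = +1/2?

Orbitals with m_l ≥ 1, by l: l=1 → 1; l=2 → 2; l=3 → 3; l=4 → 4; l=5 → 5.
Orbitals: 1 + 2 + 3 + 4 + 5 = 15. With m_s fixed to a single value there is one state per orbital, giving 15 states.

15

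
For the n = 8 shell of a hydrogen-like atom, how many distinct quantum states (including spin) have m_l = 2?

12

The n = 8 shell has l = 0 through 7; check each.
Orbitals with m_l = 2, by l: l=2 → 1; l=3 → 1; l=4 → 1; l=5 → 1; l=6 → 1; l=7 → 1.
Orbitals: 1 + 1 + 1 + 1 + 1 + 1 = 6. Each orbital carries two spin states, so 6 × 2 = 12 states.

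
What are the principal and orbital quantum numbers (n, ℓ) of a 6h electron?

n = 6, ℓ = 5

The leading integer gives n = 6; the letter 'h' means ℓ = 5.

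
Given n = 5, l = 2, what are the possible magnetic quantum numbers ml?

-2, -1, 0, 1, 2

ml takes every integer from −l to +l. With l = 2 that gives the 5 values -2, -1, 0, 1, 2.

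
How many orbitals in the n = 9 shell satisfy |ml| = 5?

8

Go through l = 0, …, 8 (the values permitted for n = 9).
Per l-value: l=5 → 2; l=6 → 2; l=7 → 2; l=8 → 2.
Total orbitals: 2 + 2 + 2 + 2 = 8.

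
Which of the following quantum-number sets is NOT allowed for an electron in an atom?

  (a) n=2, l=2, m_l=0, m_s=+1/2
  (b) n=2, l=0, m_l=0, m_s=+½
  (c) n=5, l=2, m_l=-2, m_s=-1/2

(a)

(a) has l = 2 ≥ n = 2, violating 0 ≤ l ≤ n−1.
The remaining sets (b), (c) satisfy all four rules.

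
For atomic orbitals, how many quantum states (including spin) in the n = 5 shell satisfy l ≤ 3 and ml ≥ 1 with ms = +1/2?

6

Go through l = 0, …, 4 (the values permitted for n = 5).
Per l-value: l=1 → 1; l=2 → 2; l=3 → 3.
Orbitals: 1 + 2 + 3 = 6. With ms fixed to a single value there is one state per orbital, giving 6 states.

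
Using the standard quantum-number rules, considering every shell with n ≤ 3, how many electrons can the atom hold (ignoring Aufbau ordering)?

Total orbitals = 1² + 2² + 3² = 14. Doubling for spin gives 28 electrons.

28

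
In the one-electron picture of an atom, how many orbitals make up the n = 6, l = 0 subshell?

A subshell has 2l+1 orbitals; with l = 0, that's 1.

1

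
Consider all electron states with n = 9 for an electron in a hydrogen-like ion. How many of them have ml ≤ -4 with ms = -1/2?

Go through l = 0, …, 8 (the values permitted for n = 9).
Per l-value: l=4 → 1; l=5 → 2; l=6 → 3; l=7 → 4; l=8 → 5.
Orbitals: 1 + 2 + 3 + 4 + 5 = 15. With ms fixed to a single value there is one state per orbital, giving 15 states.

15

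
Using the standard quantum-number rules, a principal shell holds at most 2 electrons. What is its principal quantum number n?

2n² = 2 ⇒ n² = 1 ⇒ n = 1.

n = 1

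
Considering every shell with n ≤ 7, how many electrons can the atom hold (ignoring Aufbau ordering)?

Total orbitals = 1² + 2² + 3² + 4² + 5² + 6² + 7² = 140. Doubling for spin gives 280 electrons.

280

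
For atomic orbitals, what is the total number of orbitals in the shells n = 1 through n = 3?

14

Shell n has n² orbitals: 1²=1 + 2²=4 + 3²=9 = 14 orbitals.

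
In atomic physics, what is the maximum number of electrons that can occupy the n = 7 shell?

A shell holds 2n² electrons: 2 × 7² = 2 × 49 = 98.

98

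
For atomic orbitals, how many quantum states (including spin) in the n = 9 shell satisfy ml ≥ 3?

42

Go through l = 0, …, 8 (the values permitted for n = 9).
Contributions: l=3 → 1; l=4 → 2; l=5 → 3; l=6 → 4; l=7 → 5; l=8 → 6.
Orbitals: 1 + 2 + 3 + 4 + 5 + 6 = 21. Each orbital carries two spin states, so 21 × 2 = 42 states.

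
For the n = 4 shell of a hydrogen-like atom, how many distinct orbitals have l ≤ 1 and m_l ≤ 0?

3

The n = 4 shell has l = 0 through 3; check each.
Contributions: l=0 → 1; l=1 → 2.
Total orbitals: 1 + 2 = 3.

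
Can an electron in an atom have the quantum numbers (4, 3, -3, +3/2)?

Not allowed

The spin quantum number for an electron can only be m_s = +1/2 or −1/2; m_s = +3/2 is not one of those.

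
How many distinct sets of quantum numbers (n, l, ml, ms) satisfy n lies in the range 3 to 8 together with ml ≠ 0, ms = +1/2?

166

Treat each shell separately and count matching orbitals:
n=3 → 6; n=4 → 12; n=5 → 20; n=6 → 30; n=7 → 42; n=8 → 56.
Orbitals: 6 + 12 + 20 + 30 + 42 + 56 = 166. With ms fixed to +1/2 there is one state per orbital, so 166 states.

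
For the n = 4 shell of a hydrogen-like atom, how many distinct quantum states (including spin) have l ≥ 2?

24

With n = 4 the allowed l are 0, 1, …, 3.
The (l, m_l) pairs meeting l ≥ 2 give: l=2 → 5; l=3 → 7.
Orbitals: 5 + 7 = 12. Each orbital carries two spin states, so 12 × 2 = 24 states.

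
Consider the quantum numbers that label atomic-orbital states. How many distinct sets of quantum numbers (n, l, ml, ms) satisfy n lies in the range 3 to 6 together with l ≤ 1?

32

Treat each shell separately and count matching orbitals:
n=3 → 4; n=4 → 4; n=5 → 4; n=6 → 4.
Orbitals: 4 + 4 + 4 + 4 = 16. Including both spin states (ms = ±1/2) gives 2 × 16 = 32 states.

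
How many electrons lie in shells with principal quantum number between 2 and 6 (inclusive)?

180

Shell n has n² orbitals: 2²=4 + 3²=9 + 4²=16 + 5²=25 + 6²=36 = 90 orbitals.
Two spin states per orbital: 2 × 90 = 180 electrons.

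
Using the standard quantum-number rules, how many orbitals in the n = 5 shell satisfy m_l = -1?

4

For n = 5, l ranges over 0 … 4.
Per l-value: l=1 → 1; l=2 → 1; l=3 → 1; l=4 → 1.
Total orbitals: 1 + 1 + 1 + 1 = 4.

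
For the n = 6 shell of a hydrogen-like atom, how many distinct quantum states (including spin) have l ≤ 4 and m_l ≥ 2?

12

For n = 6, l ranges over 0 … 5.
Orbitals with l ≤ 4 and m_l ≥ 2, by l: l=2 → 1; l=3 → 2; l=4 → 3.
Orbitals: 1 + 2 + 3 = 6. Each orbital carries two spin states, so 6 × 2 = 12 states.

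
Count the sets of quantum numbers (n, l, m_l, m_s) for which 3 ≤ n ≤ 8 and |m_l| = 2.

84

Treat each shell separately and count matching orbitals:
n=3 → 2; n=4 → 4; n=5 → 6; n=6 → 8; n=7 → 10; n=8 → 12.
Orbitals: 2 + 4 + 6 + 8 + 10 + 12 = 42. Including both spin states (m_s = ±1/2) gives 2 × 42 = 84 states.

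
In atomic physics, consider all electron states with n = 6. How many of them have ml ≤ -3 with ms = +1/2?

6

With n = 6 the allowed l are 0, 1, …, 5.
The (l, ml) pairs meeting ml ≤ -3 give: l=3 → 1; l=4 → 2; l=5 → 3.
Orbitals: 1 + 2 + 3 = 6. With ms fixed to a single value there is one state per orbital, giving 6 states.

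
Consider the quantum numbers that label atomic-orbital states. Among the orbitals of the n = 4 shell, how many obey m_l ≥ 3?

With n = 4 the allowed l are 0, 1, …, 3.
Contributions: l=3 → 1.
Total orbitals: 1.

1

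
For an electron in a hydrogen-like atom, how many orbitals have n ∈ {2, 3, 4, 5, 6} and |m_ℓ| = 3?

Go shell by shell, enumerating (ℓ, m_ℓ) with |m_ℓ| = 3:
n=4 → 2; n=5 → 4; n=6 → 6.
Total orbitals: 2 + 4 + 6 = 12.

12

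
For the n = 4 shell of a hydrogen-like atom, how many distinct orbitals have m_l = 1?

Go through l = 0, …, 3 (the values permitted for n = 4).
Contributions: l=1 → 1; l=2 → 1; l=3 → 1.
Total orbitals: 1 + 1 + 1 = 3.

3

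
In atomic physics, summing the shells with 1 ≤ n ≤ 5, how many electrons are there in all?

Shell n has n² orbitals: 1²=1 + 2²=4 + 3²=9 + 4²=16 + 5²=25 = 55 orbitals.
Two spin states per orbital: 2 × 55 = 110 electrons.

110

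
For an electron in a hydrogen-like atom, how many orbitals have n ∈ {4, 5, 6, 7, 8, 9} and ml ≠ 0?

For each n in the range, tally the orbitals obeying ml ≠ 0:
n=4 → 12; n=5 → 20; n=6 → 30; n=7 → 42; n=8 → 56; n=9 → 72.
Total orbitals: 12 + 20 + 30 + 42 + 56 + 72 = 232.

232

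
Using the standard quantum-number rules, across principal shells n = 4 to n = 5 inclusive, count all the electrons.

82

Shell n has n² orbitals: 4²=16 + 5²=25 = 41 orbitals.
Two spin states per orbital: 2 × 41 = 82 electrons.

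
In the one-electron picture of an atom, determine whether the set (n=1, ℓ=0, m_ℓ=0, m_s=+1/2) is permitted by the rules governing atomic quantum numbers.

n = 1 is a positive integer. ℓ = 0 satisfies 0 ≤ ℓ ≤ n−1 = 0. m_ℓ = 0 lies in the range −ℓ … +ℓ (here 0). m_s = +1/2 is one of ±1/2.
All four constraints are satisfied.

Allowed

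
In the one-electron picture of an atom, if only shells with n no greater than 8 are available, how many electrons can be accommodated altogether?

Total orbitals = 1² + 2² + 3² + 4² + 5² + 6² + 7² + 8² = 204. Doubling for spin gives 408 electrons.

408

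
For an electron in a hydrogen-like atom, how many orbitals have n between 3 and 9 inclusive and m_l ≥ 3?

56

For each n in the range, tally the orbitals obeying m_l ≥ 3:
n=4 → 1; n=5 → 3; n=6 → 6; n=7 → 10; n=8 → 15; n=9 → 21.
Total orbitals: 1 + 3 + 6 + 10 + 15 + 21 = 56.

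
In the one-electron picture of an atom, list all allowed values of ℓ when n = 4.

ℓ is an integer with 0 ≤ ℓ ≤ n−1, so for n = 4: ℓ = 0, 1, 2, 3.

0, 1, 2, 3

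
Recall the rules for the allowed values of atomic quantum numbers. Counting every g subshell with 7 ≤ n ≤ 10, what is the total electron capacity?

72

A g subshell (l = 4) exists for every n ≥ 5, so shells n = 7, 8, 9, 10 each contribute one — 4 subshells.
Since each g subshell holds 2(2·4+1) = 18 electrons, the total is 4 × 18 = 72.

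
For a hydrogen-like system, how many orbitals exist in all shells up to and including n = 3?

Total orbitals = 1² + 2² + 3² = 14.

14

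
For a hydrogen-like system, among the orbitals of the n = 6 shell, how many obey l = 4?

9

Orbitals with l = 4, by l: l=4 → 9.
Total orbitals: 9.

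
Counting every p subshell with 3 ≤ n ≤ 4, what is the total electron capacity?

A p subshell (l = 1) exists for every n ≥ 2, so shells n = 3, 4 each contribute one — 2 subshells.
Since each p subshell holds 2(2·1+1) = 6 electrons, the total is 2 × 6 = 12.

12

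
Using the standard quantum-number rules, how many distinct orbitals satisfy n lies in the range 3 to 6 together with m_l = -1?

14

Treat each shell separately and count matching orbitals:
n=3 → 2; n=4 → 3; n=5 → 4; n=6 → 5.
Total orbitals: 2 + 3 + 4 + 5 = 14.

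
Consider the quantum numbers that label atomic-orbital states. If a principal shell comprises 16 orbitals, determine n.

n = 4

n² = 16 ⇒ n = 4.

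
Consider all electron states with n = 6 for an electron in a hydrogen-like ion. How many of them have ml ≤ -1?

Orbitals with ml ≤ -1, by l: l=1 → 1; l=2 → 2; l=3 → 3; l=4 → 4; l=5 → 5.
Orbitals: 1 + 2 + 3 + 4 + 5 = 15. Each orbital carries two spin states, so 15 × 2 = 30 states.

30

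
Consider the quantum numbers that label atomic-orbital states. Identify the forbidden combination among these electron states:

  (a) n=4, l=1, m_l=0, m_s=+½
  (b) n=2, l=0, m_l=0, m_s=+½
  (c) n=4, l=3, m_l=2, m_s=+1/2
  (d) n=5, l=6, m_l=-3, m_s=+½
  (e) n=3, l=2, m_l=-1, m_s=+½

(d) has l = 6 ≥ n = 5, violating 0 ≤ l ≤ n−1.
The remaining sets (a), (b), (c), (e) satisfy all four rules.

(d)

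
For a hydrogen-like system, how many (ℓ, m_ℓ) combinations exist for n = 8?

64

The n = 8 shell contains n² = 8² = 64 orbitals.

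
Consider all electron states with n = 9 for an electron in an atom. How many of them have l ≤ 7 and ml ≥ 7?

2

Go through l = 0, …, 8 (the values permitted for n = 9).
Per l-value: l=7 → 1.
Orbitals: 1. Each orbital carries two spin states, so 1 × 2 = 2 states.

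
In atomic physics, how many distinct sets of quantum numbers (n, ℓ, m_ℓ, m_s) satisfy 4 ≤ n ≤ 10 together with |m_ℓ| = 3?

Go shell by shell, enumerating (ℓ, m_ℓ) with |m_ℓ| = 3:
n=4 → 2; n=5 → 4; n=6 → 6; n=7 → 8; n=8 → 10; n=9 → 12; n=10 → 14.
Orbitals: 2 + 4 + 6 + 8 + 10 + 12 + 14 = 56. Including both spin states (m_s = ±1/2) gives 2 × 56 = 112 states.

112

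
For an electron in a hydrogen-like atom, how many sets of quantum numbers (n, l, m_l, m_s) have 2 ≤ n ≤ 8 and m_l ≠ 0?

336

Count contributing orbitals for each principal shell:
n=2 → 2; n=3 → 6; n=4 → 12; n=5 → 20; n=6 → 30; n=7 → 42; n=8 → 56.
Orbitals: 2 + 6 + 12 + 20 + 30 + 42 + 56 = 168. Including both spin states (m_s = ±1/2) gives 2 × 168 = 336 states.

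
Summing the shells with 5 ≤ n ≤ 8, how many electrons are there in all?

Shell n has n² orbitals: 5²=25 + 6²=36 + 7²=49 + 8²=64 = 174 orbitals.
Two spin states per orbital: 2 × 174 = 348 electrons.

348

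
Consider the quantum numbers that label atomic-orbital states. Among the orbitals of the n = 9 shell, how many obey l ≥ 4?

Orbitals with l ≥ 4, by l: l=4 → 9; l=5 → 11; l=6 → 13; l=7 → 15; l=8 → 17.
Total orbitals: 9 + 11 + 13 + 15 + 17 = 65.

65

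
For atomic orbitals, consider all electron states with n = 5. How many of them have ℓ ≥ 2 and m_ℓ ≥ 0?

Per ℓ-value: ℓ=2 → 3; ℓ=3 → 4; ℓ=4 → 5.
Orbitals: 3 + 4 + 5 = 12. Each orbital carries two spin states, so 12 × 2 = 24 states.

24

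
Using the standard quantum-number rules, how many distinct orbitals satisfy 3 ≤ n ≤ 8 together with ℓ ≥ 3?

145

Per-shell orbital counts meeting the constraint:
n=4 → 7; n=5 → 16; n=6 → 27; n=7 → 40; n=8 → 55.
Total orbitals: 7 + 16 + 27 + 40 + 55 = 145.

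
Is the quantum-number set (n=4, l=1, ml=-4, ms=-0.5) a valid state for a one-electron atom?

No

The magnetic quantum number must satisfy −l ≤ ml ≤ l. With l = 1, ml can only be -1, 0, 1, so ml = -4 is forbidden.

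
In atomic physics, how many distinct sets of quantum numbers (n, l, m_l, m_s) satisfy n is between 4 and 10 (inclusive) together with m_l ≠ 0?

644

For each n in the range, tally the orbitals obeying m_l ≠ 0:
n=4 → 12; n=5 → 20; n=6 → 30; n=7 → 42; n=8 → 56; n=9 → 72; n=10 → 90.
Orbitals: 12 + 20 + 30 + 42 + 56 + 72 + 90 = 322. Including both spin states (m_s = ±1/2) gives 2 × 322 = 644 states.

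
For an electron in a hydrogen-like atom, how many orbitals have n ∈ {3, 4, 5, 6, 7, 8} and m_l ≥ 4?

Per-shell orbital counts meeting the constraint:
n=5 → 1; n=6 → 3; n=7 → 6; n=8 → 10.
Total orbitals: 1 + 3 + 6 + 10 = 20.

20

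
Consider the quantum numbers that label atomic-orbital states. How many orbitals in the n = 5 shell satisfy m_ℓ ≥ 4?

1

Go through ℓ = 0, …, 4 (the values permitted for n = 5).
The (ℓ, m_ℓ) pairs meeting m_ℓ ≥ 4 give: ℓ=4 → 1.
Total orbitals: 1.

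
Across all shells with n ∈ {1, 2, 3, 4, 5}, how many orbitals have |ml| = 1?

20

Work shell by shell — for each n, count the (l, ml) pairs that satisfy |ml| = 1:
n=2 → 2; n=3 → 4; n=4 → 6; n=5 → 8.
Total orbitals: 2 + 4 + 6 + 8 = 20.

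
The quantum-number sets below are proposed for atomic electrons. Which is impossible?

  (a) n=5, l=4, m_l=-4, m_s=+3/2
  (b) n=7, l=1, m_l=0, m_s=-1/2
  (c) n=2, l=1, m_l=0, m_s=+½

(a) has m_s = +3/2, but an electron's spin must be ±1/2.
The remaining sets (b), (c) satisfy all four rules.

(a)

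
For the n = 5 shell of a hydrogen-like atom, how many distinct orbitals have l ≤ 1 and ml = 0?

The (l, ml) pairs meeting l ≤ 1 and ml = 0 give: l=0 → 1; l=1 → 1.
Total orbitals: 1 + 1 = 2.

2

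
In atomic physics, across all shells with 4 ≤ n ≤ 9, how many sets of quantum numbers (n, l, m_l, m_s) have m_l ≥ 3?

112

Work shell by shell — for each n, count the (l, m_l) pairs that satisfy m_l ≥ 3:
n=4 → 1; n=5 → 3; n=6 → 6; n=7 → 10; n=8 → 15; n=9 → 21.
Orbitals: 1 + 3 + 6 + 10 + 15 + 21 = 56. Including both spin states (m_s = ±1/2) gives 2 × 56 = 112 states.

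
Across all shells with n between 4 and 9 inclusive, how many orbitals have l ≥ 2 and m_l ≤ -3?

Go shell by shell, enumerating (l, m_l) with l ≥ 2 and m_l ≤ -3:
n=4 → 1; n=5 → 3; n=6 → 6; n=7 → 10; n=8 → 15; n=9 → 21.
Total orbitals: 1 + 3 + 6 + 10 + 15 + 21 = 56.

56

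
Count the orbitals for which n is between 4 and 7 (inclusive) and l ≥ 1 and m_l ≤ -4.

10

Treat each shell separately and count matching orbitals:
n=5 → 1; n=6 → 3; n=7 → 6.
Total orbitals: 1 + 3 + 6 = 10.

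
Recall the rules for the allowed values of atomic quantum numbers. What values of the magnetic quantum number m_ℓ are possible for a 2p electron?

The 2p subshell has ℓ = 1, and m_ℓ takes every integer from −ℓ to +ℓ. With ℓ = 1 that gives the 3 values -1, 0, 1.

-1, 0, 1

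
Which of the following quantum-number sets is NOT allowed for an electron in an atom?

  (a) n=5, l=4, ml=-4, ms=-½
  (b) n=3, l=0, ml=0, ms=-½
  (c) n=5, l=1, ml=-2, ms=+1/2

(c)

(c) has |ml| = 2 > l = 1, violating −l ≤ ml ≤ l.
The remaining sets (a), (b) satisfy all four rules.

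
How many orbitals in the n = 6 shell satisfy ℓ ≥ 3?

The n = 6 shell has ℓ = 0 through 5; check each.
Per ℓ-value: ℓ=3 → 7; ℓ=4 → 9; ℓ=5 → 11.
Total orbitals: 7 + 9 + 11 = 27.

27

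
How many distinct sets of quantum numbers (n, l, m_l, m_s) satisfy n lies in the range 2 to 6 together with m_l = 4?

For each n in the range, tally the orbitals obeying m_l = 4:
n=5 → 1; n=6 → 2.
Orbitals: 1 + 2 = 3. Including both spin states (m_s = ±1/2) gives 2 × 3 = 6 states.

6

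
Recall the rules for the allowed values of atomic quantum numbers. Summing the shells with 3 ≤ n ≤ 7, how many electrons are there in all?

Shell n has n² orbitals: 3²=9 + 4²=16 + 5²=25 + 6²=36 + 7²=49 = 135 orbitals.
Two spin states per orbital: 2 × 135 = 270 electrons.

270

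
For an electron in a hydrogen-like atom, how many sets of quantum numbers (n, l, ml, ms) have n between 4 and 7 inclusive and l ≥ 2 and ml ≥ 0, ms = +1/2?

62

Treat each shell separately and count matching orbitals:
n=4 → 7; n=5 → 12; n=6 → 18; n=7 → 25.
Orbitals: 7 + 12 + 18 + 25 = 62. With ms fixed to +1/2 there is one state per orbital, so 62 states.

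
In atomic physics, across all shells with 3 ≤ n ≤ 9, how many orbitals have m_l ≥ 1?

119

Per-shell orbital counts meeting the constraint:
n=3 → 3; n=4 → 6; n=5 → 10; n=6 → 15; n=7 → 21; n=8 → 28; n=9 → 36.
Total orbitals: 3 + 6 + 10 + 15 + 21 + 28 + 36 = 119.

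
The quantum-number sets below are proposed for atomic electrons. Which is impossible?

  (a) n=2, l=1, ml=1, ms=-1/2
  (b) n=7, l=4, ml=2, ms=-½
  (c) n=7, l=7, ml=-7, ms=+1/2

(c) has l = 7 ≥ n = 7, violating 0 ≤ l ≤ n−1.
The remaining sets (a), (b) satisfy all four rules.

(c)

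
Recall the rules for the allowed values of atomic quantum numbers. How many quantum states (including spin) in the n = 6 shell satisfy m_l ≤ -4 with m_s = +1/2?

With n = 6 the allowed l are 0, 1, …, 5.
Orbitals with m_l ≤ -4, by l: l=4 → 1; l=5 → 2.
Orbitals: 1 + 2 = 3. With m_s fixed to a single value there is one state per orbital, giving 3 states.

3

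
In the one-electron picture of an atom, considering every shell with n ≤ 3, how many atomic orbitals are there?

14

Total orbitals = 1² + 2² + 3² = 14.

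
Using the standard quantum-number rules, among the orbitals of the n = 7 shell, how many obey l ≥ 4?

33

Orbitals with l ≥ 4, by l: l=4 → 9; l=5 → 11; l=6 → 13.
Total orbitals: 9 + 11 + 13 = 33.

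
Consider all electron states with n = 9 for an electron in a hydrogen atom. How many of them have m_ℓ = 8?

2

The n = 9 shell has ℓ = 0 through 8; check each.
Contributions: ℓ=8 → 1.
Orbitals: 1. Each orbital carries two spin states, so 1 × 2 = 2 states.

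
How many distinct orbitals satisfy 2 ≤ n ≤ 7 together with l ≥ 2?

115

Work shell by shell — for each n, count the (l, m_l) pairs that satisfy l ≥ 2:
n=3 → 5; n=4 → 12; n=5 → 21; n=6 → 32; n=7 → 45.
Total orbitals: 5 + 12 + 21 + 32 + 45 = 115.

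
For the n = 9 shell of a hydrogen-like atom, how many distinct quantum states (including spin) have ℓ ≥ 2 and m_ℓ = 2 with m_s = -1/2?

7

With n = 9 the allowed ℓ are 0, 1, …, 8.
Contributions: ℓ=2 → 1; ℓ=3 → 1; ℓ=4 → 1; ℓ=5 → 1; ℓ=6 → 1; ℓ=7 → 1; ℓ=8 → 1.
Orbitals: 1 + 1 + 1 + 1 + 1 + 1 + 1 = 7. With m_s fixed to a single value there is one state per orbital, giving 7 states.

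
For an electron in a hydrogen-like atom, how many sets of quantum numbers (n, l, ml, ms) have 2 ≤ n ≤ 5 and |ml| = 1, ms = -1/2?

20

Work shell by shell — for each n, count the (l, ml) pairs that satisfy |ml| = 1:
n=2 → 2; n=3 → 4; n=4 → 6; n=5 → 8.
Orbitals: 2 + 4 + 6 + 8 = 20. With ms fixed to -1/2 there is one state per orbital, so 20 states.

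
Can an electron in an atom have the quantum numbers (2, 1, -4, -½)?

Invalid

The magnetic quantum number must satisfy −l ≤ ml ≤ l. With l = 1, ml can only be -1, 0, 1, so ml = -4 is forbidden.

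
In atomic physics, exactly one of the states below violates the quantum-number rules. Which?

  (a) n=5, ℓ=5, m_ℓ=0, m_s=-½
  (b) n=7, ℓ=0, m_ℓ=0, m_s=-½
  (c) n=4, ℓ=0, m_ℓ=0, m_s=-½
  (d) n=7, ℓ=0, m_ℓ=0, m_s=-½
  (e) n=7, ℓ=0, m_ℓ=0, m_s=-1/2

(a)

(a) has ℓ = 5 ≥ n = 5, violating 0 ≤ ℓ ≤ n−1.
The remaining sets (b), (c), (d), (e) satisfy all four rules.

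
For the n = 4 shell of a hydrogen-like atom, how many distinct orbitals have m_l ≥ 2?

3

The n = 4 shell has l = 0 through 3; check each.
The (l, m_l) pairs meeting m_l ≥ 2 give: l=2 → 1; l=3 → 2.
Total orbitals: 1 + 2 = 3.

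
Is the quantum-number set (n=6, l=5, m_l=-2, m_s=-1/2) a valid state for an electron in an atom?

n = 6 is a positive integer. l = 5 satisfies 0 ≤ l ≤ n−1 = 5. m_l = -2 lies in the range −l … +l (here −5 … 5). m_s = -1/2 is one of ±1/2.
All four constraints are satisfied.

Yes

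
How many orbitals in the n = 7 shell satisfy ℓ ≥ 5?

24

Per ℓ-value: ℓ=5 → 11; ℓ=6 → 13.
Total orbitals: 11 + 13 = 24.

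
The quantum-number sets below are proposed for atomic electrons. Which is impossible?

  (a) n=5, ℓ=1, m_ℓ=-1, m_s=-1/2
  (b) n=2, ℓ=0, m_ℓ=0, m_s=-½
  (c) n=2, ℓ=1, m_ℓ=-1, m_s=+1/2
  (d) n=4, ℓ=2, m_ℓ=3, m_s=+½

(d)

(d) has |m_ℓ| = 3 > ℓ = 2, violating −ℓ ≤ m_ℓ ≤ ℓ.
The remaining sets (a), (b), (c) satisfy all four rules.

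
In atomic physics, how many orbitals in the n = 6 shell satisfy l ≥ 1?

35

Orbitals with l ≥ 1, by l: l=1 → 3; l=2 → 5; l=3 → 7; l=4 → 9; l=5 → 11.
Total orbitals: 3 + 5 + 7 + 9 + 11 = 35.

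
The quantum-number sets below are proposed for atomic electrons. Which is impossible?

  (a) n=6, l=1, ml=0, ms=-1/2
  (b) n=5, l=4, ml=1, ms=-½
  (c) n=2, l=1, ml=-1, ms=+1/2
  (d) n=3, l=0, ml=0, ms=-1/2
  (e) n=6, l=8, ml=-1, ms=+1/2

(e) has l = 8 ≥ n = 6, violating 0 ≤ l ≤ n−1.
The remaining sets (a), (b), (c), (d) satisfy all four rules.

(e)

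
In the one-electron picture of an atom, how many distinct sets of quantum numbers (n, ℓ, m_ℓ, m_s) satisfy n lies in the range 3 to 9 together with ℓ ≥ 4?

Go shell by shell, enumerating (ℓ, m_ℓ) with ℓ ≥ 4:
n=5 → 9; n=6 → 20; n=7 → 33; n=8 → 48; n=9 → 65.
Orbitals: 9 + 20 + 33 + 48 + 65 = 175. Including both spin states (m_s = ±1/2) gives 2 × 175 = 350 states.

350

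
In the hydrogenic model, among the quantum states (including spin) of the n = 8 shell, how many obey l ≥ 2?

120

For n = 8, l ranges over 0 … 7.
Per l-value: l=2 → 5; l=3 → 7; l=4 → 9; l=5 → 11; l=6 → 13; l=7 → 15.
Orbitals: 5 + 7 + 9 + 11 + 13 + 15 = 60. Each orbital carries two spin states, so 60 × 2 = 120 states.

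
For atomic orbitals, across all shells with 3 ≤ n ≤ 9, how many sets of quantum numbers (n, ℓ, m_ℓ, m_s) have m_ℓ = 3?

42

Treat each shell separately and count matching orbitals:
n=4 → 1; n=5 → 2; n=6 → 3; n=7 → 4; n=8 → 5; n=9 → 6.
Orbitals: 1 + 2 + 3 + 4 + 5 + 6 = 21. Including both spin states (m_s = ±1/2) gives 2 × 21 = 42 states.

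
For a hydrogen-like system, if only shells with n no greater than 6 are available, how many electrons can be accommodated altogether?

182

Total orbitals = 1² + 2² + 3² + 4² + 5² + 6² = 91. Doubling for spin gives 182 electrons.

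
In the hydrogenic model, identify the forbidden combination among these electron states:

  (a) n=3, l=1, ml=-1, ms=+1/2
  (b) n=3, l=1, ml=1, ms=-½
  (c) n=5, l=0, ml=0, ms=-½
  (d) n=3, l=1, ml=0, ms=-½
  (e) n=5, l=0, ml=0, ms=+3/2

(e) has ms = +3/2, but an electron's spin must be ±1/2.
The remaining sets (a), (b), (c), (d) satisfy all four rules.

(e)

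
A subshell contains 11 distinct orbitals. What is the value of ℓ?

2ℓ+1 = 11 gives ℓ = 5.

ℓ = 5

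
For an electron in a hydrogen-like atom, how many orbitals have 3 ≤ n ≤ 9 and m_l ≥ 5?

Treat each shell separately and count matching orbitals:
n=6 → 1; n=7 → 3; n=8 → 6; n=9 → 10.
Total orbitals: 1 + 3 + 6 + 10 = 20.

20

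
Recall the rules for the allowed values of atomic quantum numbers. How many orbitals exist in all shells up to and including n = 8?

Total orbitals = 1² + 2² + 3² + 4² + 5² + 6² + 7² + 8² = 204.

204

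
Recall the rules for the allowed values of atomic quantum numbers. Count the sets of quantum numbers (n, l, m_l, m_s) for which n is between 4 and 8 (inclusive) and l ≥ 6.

82

Go shell by shell, enumerating (l, m_l) with l ≥ 6:
n=7 → 13; n=8 → 28.
Orbitals: 13 + 28 = 41. Including both spin states (m_s = ±1/2) gives 2 × 41 = 82 states.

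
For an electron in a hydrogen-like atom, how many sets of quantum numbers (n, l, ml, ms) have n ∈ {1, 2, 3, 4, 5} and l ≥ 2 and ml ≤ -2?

Work shell by shell — for each n, count the (l, ml) pairs that satisfy l ≥ 2 and ml ≤ -2:
n=3 → 1; n=4 → 3; n=5 → 6.
Orbitals: 1 + 3 + 6 = 10. Including both spin states (ms = ±1/2) gives 2 × 10 = 20 states.

20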